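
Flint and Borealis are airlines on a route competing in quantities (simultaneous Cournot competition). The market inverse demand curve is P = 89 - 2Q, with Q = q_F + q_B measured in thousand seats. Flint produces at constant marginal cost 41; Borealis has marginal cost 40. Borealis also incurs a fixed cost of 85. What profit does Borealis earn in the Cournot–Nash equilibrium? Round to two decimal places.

Flint's profit: π_F = (89 - 2Q)q_F - (41q_F). Setting ∂π_F/∂q_F = 0: 48 - 4q_F - 2(q_B) = 0.
Borealis's first-order condition: 49 - 4q_B - 2(q_F) = 0.
Best responses: q_F = (48 - 2q_B)/4, q_B = (49 - 2q_F)/4.
Substituting one into the other gives q_F = 47/6 and q_B = 25/3.
Price P = 89 - 2·(97/6) = 170/3.
Borealis's profit: (170/3 - 40)·(25/3) - 85 = 485/9.

53.89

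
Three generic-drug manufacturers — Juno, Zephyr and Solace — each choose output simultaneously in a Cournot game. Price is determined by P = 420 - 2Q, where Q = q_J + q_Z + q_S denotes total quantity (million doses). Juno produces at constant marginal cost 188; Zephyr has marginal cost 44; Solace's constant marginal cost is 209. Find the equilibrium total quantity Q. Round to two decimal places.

102.38

Juno's profit: π_J = (420 - 2Q)q_J - (188q_J). Setting ∂π_J/∂q_J = 0: 232 - 4q_J - 2(q_Z + q_S) = 0.
Zephyr's profit: π_Z = (420 - 2Q)q_Z - (44q_Z). Setting ∂π_Z/∂q_Z = 0: 376 - 4q_Z - 2(q_J + q_S) = 0.
Solace's first-order condition: 211 - 4q_S - 2(q_J + q_Z) = 0.
Summing all 3 equations gives 819 − 8Q = 0, hence Q = 819/8.
Back-substituting: q_J = (232 − 819/4)/2 = 109/8, q_Z = (376 − 819/4)/2 = 685/8, q_S = (211 − 819/4)/2 = 25/8.
Total output Q = 109/8 + 685/8 + 25/8 = 819/8.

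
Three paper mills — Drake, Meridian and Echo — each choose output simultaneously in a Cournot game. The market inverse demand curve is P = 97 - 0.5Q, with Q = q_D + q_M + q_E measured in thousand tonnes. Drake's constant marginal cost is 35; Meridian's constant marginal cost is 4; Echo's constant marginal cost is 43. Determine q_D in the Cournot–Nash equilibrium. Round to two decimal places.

19.50

Drake's profit: π_D = (97 - 0.5Q)q_D - (35q_D). Setting ∂π_D/∂q_D = 0: 62 - q_D - (1/2)(q_M + q_E) = 0.
Meridian's first-order condition: 93 - q_M - (1/2)(q_D + q_E) = 0.
Echo's first-order condition: 54 - q_E - (1/2)(q_D + q_M) = 0.
Adding the 3 first-order conditions: 209 − 2Q = 0, so Q = 209/2.
Back-substituting: q_D = (62 − 209/4)/(1/2) = 39/2, q_M = (93 − 209/4)/(1/2) = 163/2, q_E = (54 − 209/4)/(1/2) = 7/2.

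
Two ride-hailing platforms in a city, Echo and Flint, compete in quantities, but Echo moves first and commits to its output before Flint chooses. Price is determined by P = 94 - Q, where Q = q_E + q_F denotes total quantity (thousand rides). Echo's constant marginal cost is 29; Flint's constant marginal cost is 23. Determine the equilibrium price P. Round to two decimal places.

43.75

The follower Flint best-responds to any q_E: π_F = (94 - Q)q_F - 23q_F.
Follower FOC: 71 - q_E - 2q_F = 0, so q_F(q_E) = (71 - q_E)/2.
The leader anticipates this reaction. Substituting into P = 94 - Q gives P = 117/2 - (1/2)q_E, so π_E = (117/2 - (1/2)q_E)q_E - 29q_E.
Leader FOC: 59/2 - q_E = 0, so q_E = 59/2.
Then q_F = (71 - 59/2)/2 = 83/4.
Total output Q = 201/4, so price P = 94 - 201/4 = 175/4.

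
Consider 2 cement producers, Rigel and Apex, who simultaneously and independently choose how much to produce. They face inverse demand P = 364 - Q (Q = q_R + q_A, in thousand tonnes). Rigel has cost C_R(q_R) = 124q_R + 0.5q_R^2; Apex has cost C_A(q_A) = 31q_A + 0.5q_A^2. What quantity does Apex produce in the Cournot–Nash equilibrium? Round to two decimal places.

Rigel's profit: π_R = (364 - Q)q_R - (124q_R + (1/2)q_R²). Setting ∂π_R/∂q_R = 0: 240 - 3q_R - (q_A) = 0.
Apex's first-order condition: 333 - 3q_A - (q_R) = 0.
Best responses: q_R = (240 - q_A)/3, q_A = (333 - q_R)/3.
Substituting one into the other gives q_R = 387/8 and q_A = 759/8.

94.88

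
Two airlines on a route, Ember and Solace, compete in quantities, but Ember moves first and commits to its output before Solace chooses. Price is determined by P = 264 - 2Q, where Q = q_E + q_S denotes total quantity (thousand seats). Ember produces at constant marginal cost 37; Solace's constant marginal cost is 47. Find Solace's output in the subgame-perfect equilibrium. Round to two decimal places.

The follower Solace best-responds to any q_E: π_S = (264 - 2Q)q_S - 47q_S.
Follower FOC: 217 - 2q_E - 4q_S = 0, so q_S(q_E) = (217 - 2q_E)/4.
The leader anticipates this reaction. Substituting into P = 264 - 2Q gives P = 311/2 - q_E, so π_E = (311/2 - q_E)q_E - 37q_E.
Leader FOC: 237/2 - 2q_E = 0, so q_E = 237/4.
Then q_S = (217 - 2·(237/4))/4 = 197/8.

24.63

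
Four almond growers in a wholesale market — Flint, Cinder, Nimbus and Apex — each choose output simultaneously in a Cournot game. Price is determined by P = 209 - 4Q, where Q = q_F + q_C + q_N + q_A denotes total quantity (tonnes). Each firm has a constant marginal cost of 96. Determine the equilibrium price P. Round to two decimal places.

A representative firm's profit is π_i = q_i(209 - 4Q) - 96q_i.
Setting ∂π_i/∂q_i = 0 with rivals' quantities fixed: 113 - 8q_i - 4·Σ_{j≠i} q_j = 0.
With identical firms every q_j equals q_i, so Σ_{j≠i} q_j = 3q_i and 113 = 20q_i, giving q_i = 113/20.
Total output Q = 113/5, so price P = 209 - 4·(113/5) = 593/5.

118.60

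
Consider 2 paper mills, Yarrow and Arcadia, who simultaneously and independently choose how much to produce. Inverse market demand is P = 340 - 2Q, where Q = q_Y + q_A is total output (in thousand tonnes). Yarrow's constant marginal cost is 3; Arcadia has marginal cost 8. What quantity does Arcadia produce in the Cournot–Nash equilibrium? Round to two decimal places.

Yarrow's profit: π_Y = (340 - 2Q)q_Y - (3q_Y). Setting ∂π_Y/∂q_Y = 0: 337 - 4q_Y - 2(q_A) = 0.
Arcadia's profit: π_A = (340 - 2Q)q_A - (8q_A). Setting ∂π_A/∂q_A = 0: 332 - 4q_A - 2(q_Y) = 0.
Rearranging gives the reaction functions q_Y = (337 - 2q_A)/4 and q_A = (332 - 2q_Y)/4.
Substituting one into the other gives q_Y = 57 and q_A = 109/2.

54.50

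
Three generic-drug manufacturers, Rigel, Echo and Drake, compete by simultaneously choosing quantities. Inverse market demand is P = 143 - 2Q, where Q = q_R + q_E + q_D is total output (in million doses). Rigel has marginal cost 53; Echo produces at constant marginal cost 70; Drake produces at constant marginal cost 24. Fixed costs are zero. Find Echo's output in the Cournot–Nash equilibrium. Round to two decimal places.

Rigel's profit: π_R = (143 - 2Q)q_R - (53q_R). Setting ∂π_R/∂q_R = 0: 90 - 4q_R - 2(q_E + q_D) = 0.
Echo's first-order condition: 73 - 4q_E - 2(q_R + q_D) = 0.
Drake's profit: π_D = (143 - 2Q)q_D - (24q_D). Setting ∂π_D/∂q_D = 0: 119 - 4q_D - 2(q_R + q_E) = 0.
Adding the 3 first-order conditions: 282 − 8Q = 0, so Q = 141/4.
Back-substituting: q_R = (90 − 141/2)/2 = 39/4, q_E = (73 − 141/2)/2 = 5/4, q_D = (119 − 141/2)/2 = 97/4.

1.25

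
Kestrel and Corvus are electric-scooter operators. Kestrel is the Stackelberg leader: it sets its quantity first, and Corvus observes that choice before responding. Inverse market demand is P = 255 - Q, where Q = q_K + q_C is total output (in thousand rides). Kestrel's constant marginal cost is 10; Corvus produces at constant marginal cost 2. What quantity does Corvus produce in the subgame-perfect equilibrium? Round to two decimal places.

The follower Corvus best-responds to any q_K: π_C = (255 - Q)q_C - 2q_C.
Setting the follower's marginal profit to zero, 253 - q_K - 2q_C = 0, i.e. q_C = (253 - q_K)/2.
The leader anticipates this reaction. Substituting into P = 255 - Q gives P = 257/2 - (1/2)q_K, so π_K = (257/2 - (1/2)q_K)q_K - 10q_K.
Leader FOC: 237/2 - q_K = 0, so q_K = 237/2.
Then q_C = (253 - 237/2)/2 = 269/4.

67.25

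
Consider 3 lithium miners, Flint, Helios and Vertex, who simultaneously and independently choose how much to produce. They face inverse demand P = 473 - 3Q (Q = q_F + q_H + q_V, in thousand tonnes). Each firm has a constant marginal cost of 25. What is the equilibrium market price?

Each firm earns π_i = (473 - 3Q)q_i - 25q_i.
Setting ∂π_i/∂q_i = 0 with rivals' quantities fixed: 448 - 6q_i - 3·Σ_{j≠i} q_j = 0.
With identical firms every q_j equals q_i, so Σ_{j≠i} q_j = 2q_i and 448 = 12q_i, giving q_i = 112/3.
Total output Q = 112, so price P = 473 - 3·112 = 137.

137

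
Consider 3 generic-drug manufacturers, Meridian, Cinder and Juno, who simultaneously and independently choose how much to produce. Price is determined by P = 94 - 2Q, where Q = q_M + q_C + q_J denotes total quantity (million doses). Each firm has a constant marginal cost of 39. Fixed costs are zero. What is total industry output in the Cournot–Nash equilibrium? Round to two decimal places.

Each firm earns π_i = (94 - 2Q)q_i - 39q_i.
Setting ∂π_i/∂q_i = 0 with rivals' quantities fixed: 55 - 4q_i - 2·Σ_{j≠i} q_j = 0.
With identical firms every q_j equals q_i, so Σ_{j≠i} q_j = 2q_i and 55 = 8q_i, giving q_i = 55/8.
Total output Q = 55/8 + 55/8 + 55/8 = 165/8.

20.63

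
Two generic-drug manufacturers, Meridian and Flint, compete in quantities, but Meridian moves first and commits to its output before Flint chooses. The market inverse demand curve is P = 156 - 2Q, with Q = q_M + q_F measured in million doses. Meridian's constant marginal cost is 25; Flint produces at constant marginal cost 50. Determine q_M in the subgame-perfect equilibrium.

The follower Flint best-responds to any q_M: π_F = (156 - 2Q)q_F - 50q_F.
Follower FOC: 106 - 2q_M - 4q_F = 0, so q_F(q_M) = (106 - 2q_M)/4.
The leader anticipates this reaction. Substituting into P = 156 - 2Q gives P = 103 - q_M, so π_M = (103 - q_M)q_M - 25q_M.
The leader's first-order condition 78 - 2q_M = 0 yields q_M = 39.
Then q_F = (106 - 2·39)/4 = 7.

39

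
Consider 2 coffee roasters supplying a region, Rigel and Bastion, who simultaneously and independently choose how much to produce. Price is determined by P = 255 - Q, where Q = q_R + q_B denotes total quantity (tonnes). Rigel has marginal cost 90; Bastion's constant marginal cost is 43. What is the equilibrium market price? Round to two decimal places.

Rigel's profit: π_R = (255 - Q)q_R - (90q_R). Setting ∂π_R/∂q_R = 0: 165 - 2q_R - (q_B) = 0.
Bastion's profit: π_B = (255 - Q)q_B - (43q_B). Setting ∂π_B/∂q_B = 0: 212 - 2q_B - (q_R) = 0.
So q_R = (165 - q_B)/2 and q_B = (212 - q_R)/2.
Solving the pair: q_R = 118/3, q_B = 259/3.
Total output Q = 377/3, so price P = 255 - 377/3 = 388/3.

129.33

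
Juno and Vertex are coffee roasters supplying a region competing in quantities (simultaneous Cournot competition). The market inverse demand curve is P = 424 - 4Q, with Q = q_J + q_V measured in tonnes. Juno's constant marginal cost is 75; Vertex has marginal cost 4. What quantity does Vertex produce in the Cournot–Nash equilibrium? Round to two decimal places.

40.92

Juno's profit: π_J = (424 - 4Q)q_J - (75q_J). Setting ∂π_J/∂q_J = 0: 349 - 8q_J - 4(q_V) = 0.
Vertex's profit: π_V = (424 - 4Q)q_V - (4q_V). Setting ∂π_V/∂q_V = 0: 420 - 8q_V - 4(q_J) = 0.
Rearranging gives the reaction functions q_J = (349 - 4q_V)/8 and q_V = (420 - 4q_J)/8.
Solving the pair: q_J = 139/6, q_V = 491/12.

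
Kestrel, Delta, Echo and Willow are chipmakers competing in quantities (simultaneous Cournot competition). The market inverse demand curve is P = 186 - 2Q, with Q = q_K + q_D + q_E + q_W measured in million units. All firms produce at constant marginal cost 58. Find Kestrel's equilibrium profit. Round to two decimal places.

327.68

A representative firm's profit is π_i = q_i(186 - 2Q) - 58q_i.
Setting ∂π_i/∂q_i = 0 with rivals' quantities fixed: 128 - 4q_i - 2·Σ_{j≠i} q_j = 0.
By symmetry each firm produces the same amount; substituting Σ_{j≠i} q_j = 3q_i yields q_i = 128/10 = 64/5.
Price P = 186 - 2·(256/5) = 418/5.
Kestrel's profit: (418/5 - 58)·(64/5) = 327.6800.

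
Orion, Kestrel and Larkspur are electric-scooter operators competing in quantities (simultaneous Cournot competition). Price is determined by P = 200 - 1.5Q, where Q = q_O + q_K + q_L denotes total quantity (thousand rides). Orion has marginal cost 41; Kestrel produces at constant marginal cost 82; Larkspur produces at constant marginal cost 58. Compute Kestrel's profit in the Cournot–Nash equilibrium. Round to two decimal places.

117.04

Orion's profit: π_O = (200 - 1.5Q)q_O - (41q_O). Setting ∂π_O/∂q_O = 0: 159 - 3q_O - (3/2)(q_K + q_L) = 0.
Kestrel's first-order condition: 118 - 3q_K - (3/2)(q_O + q_L) = 0.
Larkspur's first-order condition: 142 - 3q_L - (3/2)(q_O + q_K) = 0.
Adding the 3 first-order conditions: 419 − 6Q = 0, so Q = 419/6.
Back-substituting: q_O = (159 − 419/4)/(3/2) = 217/6, q_K = (118 − 419/4)/(3/2) = 53/6, q_L = (142 − 419/4)/(3/2) = 149/6.
Price P = 200 - (3/2)·(419/6) = 381/4.
Kestrel's profit: (381/4 - 82)·(53/6) = 117.0417.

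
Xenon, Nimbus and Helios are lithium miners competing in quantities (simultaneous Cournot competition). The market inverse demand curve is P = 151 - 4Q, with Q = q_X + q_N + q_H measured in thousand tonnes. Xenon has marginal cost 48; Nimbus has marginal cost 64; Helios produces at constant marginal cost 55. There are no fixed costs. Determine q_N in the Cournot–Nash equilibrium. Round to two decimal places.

Xenon's profit: π_X = (151 - 4Q)q_X - (48q_X). Setting ∂π_X/∂q_X = 0: 103 - 8q_X - 4(q_N + q_H) = 0.
Nimbus's profit: π_N = (151 - 4Q)q_N - (64q_N). Setting ∂π_N/∂q_N = 0: 87 - 8q_N - 4(q_X + q_H) = 0.
Helios's first-order condition: 96 - 8q_H - 4(q_X + q_N) = 0.
Adding the 3 conditions: 286 − 8Q − 8Q = 0, i.e. Q = 143/8.
Back-substituting: q_X = (103 − 143/2)/4 = 63/8, q_N = (87 − 143/2)/4 = 31/8, q_H = (96 − 143/2)/4 = 49/8.

3.88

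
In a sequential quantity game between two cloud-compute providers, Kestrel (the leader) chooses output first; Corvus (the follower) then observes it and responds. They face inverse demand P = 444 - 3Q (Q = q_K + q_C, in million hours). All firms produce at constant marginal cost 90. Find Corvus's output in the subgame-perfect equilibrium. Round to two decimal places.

29.50

Solve by backward induction. Given q_K, the follower Corvus maximises π_C = (444 - 3q_K - 3q_C)q_C - 90q_C.
∂π_C/∂q_C = 354 - 3q_K - 6q_C = 0 gives the reaction function q_C = (354 - 3q_K)/6.
Kestrel substitutes q_C(q_K) into its own profit: π_K = q_K(444 - 3q_K - (354 - 3q_K)/2) - 90q_K = (267 - (3/2)q_K)q_K - 90q_K.
Leader FOC: 177 - 3q_K = 0, so q_K = 59.
Then q_C = (354 - 3·59)/6 = 59/2.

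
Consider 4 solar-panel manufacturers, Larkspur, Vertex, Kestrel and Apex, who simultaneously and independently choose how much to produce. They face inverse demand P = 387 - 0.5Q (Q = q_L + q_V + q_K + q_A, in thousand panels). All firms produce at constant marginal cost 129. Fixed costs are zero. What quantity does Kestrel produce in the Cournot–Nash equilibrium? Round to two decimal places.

Each firm earns π_i = (387 - 0.5Q)q_i - 129q_i.
First-order condition (treating rivals' output as given): 258 - q_i - (1/2)·Σ_{j≠i} q_j = 0.
With identical firms every q_j equals q_i, so Σ_{j≠i} q_j = 3q_i and 258 = (5/2)q_i, giving q_i = 516/5.

103.20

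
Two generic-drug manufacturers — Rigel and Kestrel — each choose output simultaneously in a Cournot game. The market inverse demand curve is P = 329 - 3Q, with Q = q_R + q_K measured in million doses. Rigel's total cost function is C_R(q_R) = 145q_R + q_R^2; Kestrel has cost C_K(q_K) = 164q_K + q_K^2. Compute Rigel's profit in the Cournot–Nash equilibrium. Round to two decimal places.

1262.19

Rigel's profit: π_R = (329 - 3Q)q_R - (145q_R + q_R²). Setting ∂π_R/∂q_R = 0: 184 - 8q_R - 3(q_K) = 0.
Kestrel's profit: π_K = (329 - 3Q)q_K - (164q_K + q_K²). Setting ∂π_K/∂q_K = 0: 165 - 8q_K - 3(q_R) = 0.
Rearranging gives the reaction functions q_R = (184 - 3q_K)/8 and q_K = (165 - 3q_R)/8.
Solving the pair: q_R = 977/55, q_K = 768/55.
Price P = 329 - 3·(349/11) = 233.8182.
Rigel's profit: 233.8182·(977/55) - 145·(977/55) - (977/55)² = 1262.1871.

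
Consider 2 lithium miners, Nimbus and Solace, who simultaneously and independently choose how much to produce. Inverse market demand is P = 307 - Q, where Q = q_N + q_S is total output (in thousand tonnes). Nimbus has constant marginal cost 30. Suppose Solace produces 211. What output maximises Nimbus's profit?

33

With the rival's output fixed at 211, Nimbus's profit is π_N = (307 - 211 - q_N)q_N - (30q_N) = (96 - q_N)q_N - (30q_N).
∂π_N/∂q_N = 66 - 2q_N = 0, so q_N = 33.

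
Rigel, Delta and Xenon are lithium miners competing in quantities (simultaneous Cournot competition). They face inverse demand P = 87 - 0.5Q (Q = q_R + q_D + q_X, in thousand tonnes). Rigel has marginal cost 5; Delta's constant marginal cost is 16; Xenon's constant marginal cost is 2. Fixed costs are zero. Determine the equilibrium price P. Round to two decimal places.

27.50

Rigel's profit: π_R = (87 - 0.5Q)q_R - (5q_R). Setting ∂π_R/∂q_R = 0: 82 - q_R - (1/2)(q_D + q_X) = 0.
Delta's profit: π_D = (87 - 0.5Q)q_D - (16q_D). Setting ∂π_D/∂q_D = 0: 71 - q_D - (1/2)(q_R + q_X) = 0.
Xenon's profit: π_X = (87 - 0.5Q)q_X - (2q_X). Setting ∂π_X/∂q_X = 0: 85 - q_X - (1/2)(q_R + q_D) = 0.
Adding the 3 first-order conditions: 238 − 2Q = 0, so Q = 119.
Back-substituting: q_R = (82 − 119/2)/(1/2) = 45, q_D = (71 − 119/2)/(1/2) = 23, q_X = (85 − 119/2)/(1/2) = 51.
Total output Q = 119, so price P = 87 - (1/2)·119 = 55/2.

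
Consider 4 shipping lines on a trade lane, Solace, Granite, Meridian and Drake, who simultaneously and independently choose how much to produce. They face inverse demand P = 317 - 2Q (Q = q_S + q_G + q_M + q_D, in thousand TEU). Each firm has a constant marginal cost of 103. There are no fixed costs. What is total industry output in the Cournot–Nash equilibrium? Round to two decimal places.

85.60

A representative firm's profit is π_i = q_i(317 - 2Q) - 103q_i.
First-order condition (treating rivals' output as given): 214 - 4q_i - 2·Σ_{j≠i} q_j = 0.
By symmetry each firm produces the same amount; substituting Σ_{j≠i} q_j = 3q_i yields q_i = 214/10 = 107/5.
Total output Q = 107/5 + 107/5 + 107/5 + 107/5 = 428/5.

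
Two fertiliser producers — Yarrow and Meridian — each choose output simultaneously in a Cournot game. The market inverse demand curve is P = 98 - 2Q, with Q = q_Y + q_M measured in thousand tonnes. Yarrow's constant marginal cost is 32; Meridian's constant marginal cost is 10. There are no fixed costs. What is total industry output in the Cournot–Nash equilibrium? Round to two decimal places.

25.67

Yarrow's profit: π_Y = (98 - 2Q)q_Y - (32q_Y). Setting ∂π_Y/∂q_Y = 0: 66 - 4q_Y - 2(q_M) = 0.
Meridian's first-order condition: 88 - 4q_M - 2(q_Y) = 0.
Best responses: q_Y = (66 - 2q_M)/4, q_M = (88 - 2q_Y)/4.
Solving the pair: q_Y = 22/3, q_M = 55/3.
Total output Q = 22/3 + 55/3 = 77/3.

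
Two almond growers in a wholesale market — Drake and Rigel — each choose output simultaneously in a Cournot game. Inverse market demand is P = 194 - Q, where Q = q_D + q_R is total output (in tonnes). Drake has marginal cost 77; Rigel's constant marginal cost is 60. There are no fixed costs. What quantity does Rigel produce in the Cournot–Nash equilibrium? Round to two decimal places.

50.33

Drake's profit: π_D = (194 - Q)q_D - (77q_D). Setting ∂π_D/∂q_D = 0: 117 - 2q_D - (q_R) = 0.
Rigel's profit: π_R = (194 - Q)q_R - (60q_R). Setting ∂π_R/∂q_R = 0: 134 - 2q_R - (q_D) = 0.
Best responses: q_D = (117 - q_R)/2, q_R = (134 - q_D)/2.
Substituting one into the other gives q_D = 100/3 and q_R = 151/3.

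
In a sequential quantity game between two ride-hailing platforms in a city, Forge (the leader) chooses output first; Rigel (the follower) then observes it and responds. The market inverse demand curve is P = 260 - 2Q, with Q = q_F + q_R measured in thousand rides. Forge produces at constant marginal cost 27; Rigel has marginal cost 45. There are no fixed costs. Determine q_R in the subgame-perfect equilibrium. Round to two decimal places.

Solve by backward induction. Given q_F, the follower Rigel maximises π_R = (260 - 2q_F - 2q_R)q_R - 45q_R.
∂π_R/∂q_R = 215 - 2q_F - 4q_R = 0 gives the reaction function q_R = (215 - 2q_F)/4.
Forge substitutes q_R(q_F) into its own profit: π_F = q_F(260 - 2q_F - (215 - 2q_F)/2) - 27q_F = (305/2 - q_F)q_F - 27q_F.
Leader FOC: 251/2 - 2q_F = 0, so q_F = 251/4.
Then q_R = (215 - 2·(251/4))/4 = 179/8.

22.38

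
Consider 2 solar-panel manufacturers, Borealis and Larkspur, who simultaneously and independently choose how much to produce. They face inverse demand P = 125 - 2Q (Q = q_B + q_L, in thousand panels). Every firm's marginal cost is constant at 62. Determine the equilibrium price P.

83

A representative firm's profit is π_i = q_i(125 - 2Q) - 62q_i.
Setting ∂π_i/∂q_i = 0 with rivals' quantities fixed: 63 - 4q_i - 2q_j = 0.
By symmetry each firm produces the same amount; substituting q_j = q_i yields q_i = 63/6 = 21/2.
Total output Q = 21, so price P = 125 - 2·21 = 83.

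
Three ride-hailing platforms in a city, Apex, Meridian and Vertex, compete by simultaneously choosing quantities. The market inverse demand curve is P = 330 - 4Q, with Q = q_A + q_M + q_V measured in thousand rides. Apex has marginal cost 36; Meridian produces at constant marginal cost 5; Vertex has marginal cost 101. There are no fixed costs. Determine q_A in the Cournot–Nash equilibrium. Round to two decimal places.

20.50

Apex's profit: π_A = (330 - 4Q)q_A - (36q_A). Setting ∂π_A/∂q_A = 0: 294 - 8q_A - 4(q_M + q_V) = 0.
Meridian's profit: π_M = (330 - 4Q)q_M - (5q_M). Setting ∂π_M/∂q_M = 0: 325 - 8q_M - 4(q_A + q_V) = 0.
Vertex's first-order condition: 229 - 8q_V - 4(q_A + q_M) = 0.
Adding the 3 conditions: 848 − 8Q − 8Q = 0, i.e. Q = 53.
Back-substituting: q_A = (294 − 212)/4 = 41/2, q_M = (325 − 212)/4 = 113/4, q_V = (229 − 212)/4 = 17/4.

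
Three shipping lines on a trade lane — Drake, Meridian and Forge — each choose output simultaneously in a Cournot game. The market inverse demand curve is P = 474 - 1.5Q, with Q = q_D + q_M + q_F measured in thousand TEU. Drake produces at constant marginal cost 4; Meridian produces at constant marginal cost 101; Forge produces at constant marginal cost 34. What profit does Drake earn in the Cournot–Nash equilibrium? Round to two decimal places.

14850.38

Drake's profit: π_D = (474 - 1.5Q)q_D - (4q_D). Setting ∂π_D/∂q_D = 0: 470 - 3q_D - (3/2)(q_M + q_F) = 0.
Meridian's first-order condition: 373 - 3q_M - (3/2)(q_D + q_F) = 0.
Forge's first-order condition: 440 - 3q_F - (3/2)(q_D + q_M) = 0.
Summing all 3 equations gives 1283 − 6Q = 0, hence Q = 1283/6.
Back-substituting: q_D = (470 − 1283/4)/(3/2) = 199/2, q_M = (373 − 1283/4)/(3/2) = 209/6, q_F = (440 − 1283/4)/(3/2) = 159/2.
Price P = 474 - (3/2)·(1283/6) = 613/4.
Drake's profit: (613/4 - 4)·(199/2) = 14850.3750.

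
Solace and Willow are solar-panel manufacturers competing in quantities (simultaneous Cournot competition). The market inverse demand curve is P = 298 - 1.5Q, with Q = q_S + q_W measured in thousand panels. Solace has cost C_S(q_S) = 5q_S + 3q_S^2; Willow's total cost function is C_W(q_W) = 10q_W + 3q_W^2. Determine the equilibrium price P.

215

Solace's profit: π_S = (298 - 1.5Q)q_S - (5q_S + 3q_S²). Setting ∂π_S/∂q_S = 0: 293 - 9q_S - (3/2)(q_W) = 0.
Willow's profit: π_W = (298 - 1.5Q)q_W - (10q_W + 3q_W²). Setting ∂π_W/∂q_W = 0: 288 - 9q_W - (3/2)(q_S) = 0.
Rearranging gives the reaction functions q_S = (293 - (3/2)q_W)/9 and q_W = (288 - (3/2)q_S)/9.
Solving the pair: q_S = 28, q_W = 82/3.
Total output Q = 166/3, so price P = 298 - (3/2)·(166/3) = 215.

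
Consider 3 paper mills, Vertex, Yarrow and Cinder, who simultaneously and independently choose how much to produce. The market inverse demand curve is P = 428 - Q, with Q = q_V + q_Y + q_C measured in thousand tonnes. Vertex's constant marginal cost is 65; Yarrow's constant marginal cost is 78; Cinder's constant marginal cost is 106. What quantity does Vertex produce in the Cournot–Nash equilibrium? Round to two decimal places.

Vertex's profit: π_V = (428 - Q)q_V - (65q_V). Setting ∂π_V/∂q_V = 0: 363 - 2q_V - (q_Y + q_C) = 0.
Yarrow's first-order condition: 350 - 2q_Y - (q_V + q_C) = 0.
Cinder's first-order condition: 322 - 2q_C - (q_V + q_Y) = 0.
Summing all 3 equations gives 1035 − 4Q = 0, hence Q = 1035/4.
Back-substituting: q_V = (363 − 1035/4) = 417/4, q_Y = (350 − 1035/4) = 365/4, q_C = (322 − 1035/4) = 253/4.

104.25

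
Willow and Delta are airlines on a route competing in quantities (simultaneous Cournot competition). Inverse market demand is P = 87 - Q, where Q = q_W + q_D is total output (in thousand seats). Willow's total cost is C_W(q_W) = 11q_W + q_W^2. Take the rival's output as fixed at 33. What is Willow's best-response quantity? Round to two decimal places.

10.75

With the rival's output fixed at 33, Willow's profit is π_W = (87 - 33 - q_W)q_W - (11q_W + q_W²) = (54 - q_W)q_W - (11q_W + q_W²).
∂π_W/∂q_W = 43 - 4q_W = 0, so q_W = 43/4.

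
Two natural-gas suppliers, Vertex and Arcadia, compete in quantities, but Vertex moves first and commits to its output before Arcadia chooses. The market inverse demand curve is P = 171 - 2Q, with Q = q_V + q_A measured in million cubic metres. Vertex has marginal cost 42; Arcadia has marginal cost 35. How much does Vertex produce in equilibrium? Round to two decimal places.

The follower Arcadia best-responds to any q_V: π_A = (171 - 2Q)q_A - 35q_A.
Follower FOC: 136 - 2q_V - 4q_A = 0, so q_A(q_V) = (136 - 2q_V)/4.
Vertex substitutes q_A(q_V) into its own profit: π_V = q_V(171 - 2q_V - (136 - 2q_V)/2) - 42q_V = (103 - q_V)q_V - 42q_V.
The leader's first-order condition 61 - 2q_V = 0 yields q_V = 61/2.
Then q_A = (136 - 2·(61/2))/4 = 75/4.

30.50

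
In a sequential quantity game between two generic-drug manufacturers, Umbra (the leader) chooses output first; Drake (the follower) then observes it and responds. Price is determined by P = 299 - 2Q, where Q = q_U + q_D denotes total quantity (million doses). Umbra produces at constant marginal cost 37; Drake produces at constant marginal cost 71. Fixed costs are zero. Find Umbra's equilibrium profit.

5476

Solve by backward induction. Given q_U, the follower Drake maximises π_D = (299 - 2q_U - 2q_D)q_D - 71q_D.
∂π_D/∂q_D = 228 - 2q_U - 4q_D = 0 gives the reaction function q_D = (228 - 2q_U)/4.
Umbra substitutes q_D(q_U) into its own profit: π_U = q_U(299 - 2q_U - (228 - 2q_U)/2) - 37q_U = (185 - q_U)q_U - 37q_U.
Leader FOC: 148 - 2q_U = 0, so q_U = 74.
Then q_D = (228 - 2·74)/4 = 20.
Price P = 299 - 2·94 = 111.
Umbra's profit: (111 - 37)·74 = 5476.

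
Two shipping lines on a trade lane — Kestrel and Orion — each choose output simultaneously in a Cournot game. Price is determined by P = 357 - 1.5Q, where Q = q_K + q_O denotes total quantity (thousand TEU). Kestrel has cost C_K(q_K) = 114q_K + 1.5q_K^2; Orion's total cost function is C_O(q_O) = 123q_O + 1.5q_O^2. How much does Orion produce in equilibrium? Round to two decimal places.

Kestrel's profit: π_K = (357 - 1.5Q)q_K - (114q_K + (3/2)q_K²). Setting ∂π_K/∂q_K = 0: 243 - 6q_K - (3/2)(q_O) = 0.
Orion's profit: π_O = (357 - 1.5Q)q_O - (123q_O + (3/2)q_O²). Setting ∂π_O/∂q_O = 0: 234 - 6q_O - (3/2)(q_K) = 0.
Rearranging gives the reaction functions q_K = (243 - (3/2)q_O)/6 and q_O = (234 - (3/2)q_K)/6.
Solving the pair: q_K = 164/5, q_O = 154/5.

30.80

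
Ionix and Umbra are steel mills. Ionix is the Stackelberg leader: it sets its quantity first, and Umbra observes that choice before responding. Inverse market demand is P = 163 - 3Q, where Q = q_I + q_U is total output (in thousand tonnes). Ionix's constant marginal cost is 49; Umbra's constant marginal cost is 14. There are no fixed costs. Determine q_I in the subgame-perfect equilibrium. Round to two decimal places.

13.17

Solve by backward induction. Given q_I, the follower Umbra maximises π_U = (163 - 3q_I - 3q_U)q_U - 14q_U.
∂π_U/∂q_U = 149 - 3q_I - 6q_U = 0 gives the reaction function q_U = (149 - 3q_I)/6.
The leader anticipates this reaction. Substituting into P = 163 - 3Q gives P = 177/2 - (3/2)q_I, so π_I = (177/2 - (3/2)q_I)q_I - 49q_I.
The leader's first-order condition 79/2 - 3q_I = 0 yields q_I = 79/6.
Then q_U = (149 - 3·(79/6))/6 = 73/4.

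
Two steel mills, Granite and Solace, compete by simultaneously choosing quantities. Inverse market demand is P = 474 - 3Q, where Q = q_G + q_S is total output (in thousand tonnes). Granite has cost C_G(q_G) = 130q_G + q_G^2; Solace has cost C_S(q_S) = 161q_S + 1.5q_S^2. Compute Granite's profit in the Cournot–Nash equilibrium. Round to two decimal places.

4688.99

Granite's profit: π_G = (474 - 3Q)q_G - (130q_G + q_G²). Setting ∂π_G/∂q_G = 0: 344 - 8q_G - 3(q_S) = 0.
Solace's first-order condition: 313 - 9q_S - 3(q_G) = 0.
Best responses: q_G = (344 - 3q_S)/8, q_S = (313 - 3q_G)/9.
Solving the pair: q_G = 719/21, q_S = 1472/63.
Price P = 474 - 3·57.6032 = 301.1905.
Granite's profit: 301.1905·(719/21) - 130·(719/21) - (719/21)² = 4688.9887.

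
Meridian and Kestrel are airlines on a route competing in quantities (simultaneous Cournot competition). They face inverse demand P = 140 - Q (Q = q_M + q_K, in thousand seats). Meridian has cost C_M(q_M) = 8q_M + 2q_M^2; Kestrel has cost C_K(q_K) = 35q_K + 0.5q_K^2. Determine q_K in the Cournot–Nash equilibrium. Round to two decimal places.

Meridian's profit: π_M = (140 - Q)q_M - (8q_M + 2q_M²). Setting ∂π_M/∂q_M = 0: 132 - 6q_M - (q_K) = 0.
Kestrel's profit: π_K = (140 - Q)q_K - (35q_K + (1/2)q_K²). Setting ∂π_K/∂q_K = 0: 105 - 3q_K - (q_M) = 0.
Rearranging gives the reaction functions q_M = (132 - q_K)/6 and q_K = (105 - q_M)/3.
Substituting one into the other gives q_M = 291/17 and q_K = 498/17.

29.29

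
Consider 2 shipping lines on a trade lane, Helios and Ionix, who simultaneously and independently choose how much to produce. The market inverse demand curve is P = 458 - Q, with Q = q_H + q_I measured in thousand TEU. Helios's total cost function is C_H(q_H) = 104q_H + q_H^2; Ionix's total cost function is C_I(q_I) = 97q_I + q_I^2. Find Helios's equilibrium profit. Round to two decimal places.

9893.56

Helios's profit: π_H = (458 - Q)q_H - (104q_H + q_H²). Setting ∂π_H/∂q_H = 0: 354 - 4q_H - (q_I) = 0.
Ionix's profit: π_I = (458 - Q)q_I - (97q_I + q_I²). Setting ∂π_I/∂q_I = 0: 361 - 4q_I - (q_H) = 0.
So q_H = (354 - q_I)/4 and q_I = (361 - q_H)/4.
Solving the pair: q_H = 211/3, q_I = 218/3.
Price P = 458 - 143 = 315.
Helios's profit: 315·(211/3) - 104·(211/3) - (211/3)² = 9893.5556.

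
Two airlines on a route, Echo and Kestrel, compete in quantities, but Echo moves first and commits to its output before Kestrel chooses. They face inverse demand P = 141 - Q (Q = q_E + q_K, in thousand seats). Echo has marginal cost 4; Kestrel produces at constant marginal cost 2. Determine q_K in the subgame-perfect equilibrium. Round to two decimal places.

35.75

Solve by backward induction. Given q_E, the follower Kestrel maximises π_K = (141 - q_E - q_K)q_K - 2q_K.
Follower FOC: 139 - q_E - 2q_K = 0, so q_K(q_E) = (139 - q_E)/2.
Echo substitutes q_K(q_E) into its own profit: π_E = q_E(141 - q_E - (139 - q_E)/2) - 4q_E = (143/2 - (1/2)q_E)q_E - 4q_E.
Leader FOC: 135/2 - q_E = 0, so q_E = 135/2.
Then q_K = (139 - 135/2)/2 = 143/4.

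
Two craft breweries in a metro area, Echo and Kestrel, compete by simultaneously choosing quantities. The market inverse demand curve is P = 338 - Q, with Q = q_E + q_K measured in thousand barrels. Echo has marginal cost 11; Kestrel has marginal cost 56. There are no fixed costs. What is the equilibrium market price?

Echo's profit: π_E = (338 - Q)q_E - (11q_E). Setting ∂π_E/∂q_E = 0: 327 - 2q_E - (q_K) = 0.
Kestrel's profit: π_K = (338 - Q)q_K - (56q_K). Setting ∂π_K/∂q_K = 0: 282 - 2q_K - (q_E) = 0.
So q_E = (327 - q_K)/2 and q_K = (282 - q_E)/2.
Solving the pair: q_E = 124, q_K = 79.
Total output Q = 203, so price P = 338 - 203 = 135.

135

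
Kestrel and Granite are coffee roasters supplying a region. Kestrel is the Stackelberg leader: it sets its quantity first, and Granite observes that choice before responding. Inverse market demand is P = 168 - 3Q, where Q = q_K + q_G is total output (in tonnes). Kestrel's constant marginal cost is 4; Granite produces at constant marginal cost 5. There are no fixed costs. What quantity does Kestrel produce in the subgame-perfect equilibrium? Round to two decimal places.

27.50

Solve by backward induction. Given q_K, the follower Granite maximises π_G = (168 - 3q_K - 3q_G)q_G - 5q_G.
∂π_G/∂q_G = 163 - 3q_K - 6q_G = 0 gives the reaction function q_G = (163 - 3q_K)/6.
The leader anticipates this reaction. Substituting into P = 168 - 3Q gives P = 173/2 - (3/2)q_K, so π_K = (173/2 - (3/2)q_K)q_K - 4q_K.
Leader FOC: 165/2 - 3q_K = 0, so q_K = 55/2.
Then q_G = (163 - 3·(55/2))/6 = 161/12.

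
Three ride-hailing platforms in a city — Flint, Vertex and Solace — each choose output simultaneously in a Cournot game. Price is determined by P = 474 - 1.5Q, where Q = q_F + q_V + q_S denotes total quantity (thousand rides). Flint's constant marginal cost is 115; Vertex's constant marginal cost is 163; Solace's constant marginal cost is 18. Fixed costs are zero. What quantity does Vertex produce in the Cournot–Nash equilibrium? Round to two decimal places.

Flint's profit: π_F = (474 - 1.5Q)q_F - (115q_F). Setting ∂π_F/∂q_F = 0: 359 - 3q_F - (3/2)(q_V + q_S) = 0.
Vertex's profit: π_V = (474 - 1.5Q)q_V - (163q_V). Setting ∂π_V/∂q_V = 0: 311 - 3q_V - (3/2)(q_F + q_S) = 0.
Solace's first-order condition: 456 - 3q_S - (3/2)(q_F + q_V) = 0.
Adding the 3 conditions: 1126 − 3Q − 3Q = 0, i.e. Q = 563/3.
Back-substituting: q_F = (359 − 563/2)/(3/2) = 155/3, q_V = (311 − 563/2)/(3/2) = 59/3, q_S = (456 − 563/2)/(3/2) = 349/3.

19.67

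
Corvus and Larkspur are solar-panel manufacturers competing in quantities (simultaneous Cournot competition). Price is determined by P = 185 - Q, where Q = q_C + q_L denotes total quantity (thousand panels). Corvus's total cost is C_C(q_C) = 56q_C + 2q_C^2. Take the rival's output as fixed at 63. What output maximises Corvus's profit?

With the rival's output fixed at 63, Corvus's profit is π_C = (185 - 63 - q_C)q_C - (56q_C + 2q_C²) = (122 - q_C)q_C - (56q_C + 2q_C²).
∂π_C/∂q_C = 66 - 6q_C = 0, so q_C = 11.

11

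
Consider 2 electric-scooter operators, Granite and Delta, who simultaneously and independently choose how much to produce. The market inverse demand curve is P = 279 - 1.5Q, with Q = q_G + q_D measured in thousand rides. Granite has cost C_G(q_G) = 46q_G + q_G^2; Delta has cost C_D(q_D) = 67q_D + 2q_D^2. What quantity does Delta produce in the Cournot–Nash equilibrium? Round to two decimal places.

21.69

Granite's profit: π_G = (279 - 1.5Q)q_G - (46q_G + q_G²). Setting ∂π_G/∂q_G = 0: 233 - 5q_G - (3/2)(q_D) = 0.
Delta's first-order condition: 212 - 7q_D - (3/2)(q_G) = 0.
So q_G = (233 - (3/2)q_D)/5 and q_D = (212 - (3/2)q_G)/7.
Substituting one into the other gives q_G = 40.0916 and q_D = 21.6947.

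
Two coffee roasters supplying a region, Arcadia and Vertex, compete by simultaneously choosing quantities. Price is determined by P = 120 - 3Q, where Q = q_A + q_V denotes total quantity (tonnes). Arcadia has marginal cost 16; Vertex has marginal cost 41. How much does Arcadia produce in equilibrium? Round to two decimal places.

Arcadia's profit: π_A = (120 - 3Q)q_A - (16q_A). Setting ∂π_A/∂q_A = 0: 104 - 6q_A - 3(q_V) = 0.
Vertex's profit: π_V = (120 - 3Q)q_V - (41q_V). Setting ∂π_V/∂q_V = 0: 79 - 6q_V - 3(q_A) = 0.
Rearranging gives the reaction functions q_A = (104 - 3q_V)/6 and q_V = (79 - 3q_A)/6.
Substituting one into the other gives q_A = 43/3 and q_V = 6.

14.33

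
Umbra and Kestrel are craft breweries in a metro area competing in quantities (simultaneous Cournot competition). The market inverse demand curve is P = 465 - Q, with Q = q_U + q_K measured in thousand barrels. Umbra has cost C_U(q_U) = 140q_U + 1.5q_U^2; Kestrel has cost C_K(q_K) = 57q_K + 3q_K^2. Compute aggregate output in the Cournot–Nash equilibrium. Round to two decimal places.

Umbra's profit: π_U = (465 - Q)q_U - (140q_U + (3/2)q_U²). Setting ∂π_U/∂q_U = 0: 325 - 5q_U - (q_K) = 0.
Kestrel's profit: π_K = (465 - Q)q_K - (57q_K + 3q_K²). Setting ∂π_K/∂q_K = 0: 408 - 8q_K - (q_U) = 0.
Rearranging gives the reaction functions q_U = (325 - q_K)/5 and q_K = (408 - q_U)/8.
Substituting one into the other gives q_U = 56.2051 and q_K = 1715/39.
Total output Q = 56.2051 + 1715/39 = 100.1795.

100.18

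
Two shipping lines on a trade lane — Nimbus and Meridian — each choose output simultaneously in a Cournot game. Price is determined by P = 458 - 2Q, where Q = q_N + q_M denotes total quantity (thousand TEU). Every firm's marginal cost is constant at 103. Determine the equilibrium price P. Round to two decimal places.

Each firm earns π_i = (458 - 2Q)q_i - 103q_i.
First-order condition (treating rivals' output as given): 355 - 4q_i - 2q_j = 0.
With identical firms every q_j equals q_i, so q_j = q_i and 355 = 6q_i, giving q_i = 355/6.
Total output Q = 355/3, so price P = 458 - 2·(355/3) = 664/3.

221.33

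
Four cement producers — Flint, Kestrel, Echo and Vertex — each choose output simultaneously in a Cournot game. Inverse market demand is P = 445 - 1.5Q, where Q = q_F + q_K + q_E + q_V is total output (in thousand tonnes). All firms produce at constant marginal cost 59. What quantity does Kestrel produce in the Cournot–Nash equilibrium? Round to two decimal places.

A representative firm's profit is π_i = q_i(445 - 1.5Q) - 59q_i.
Setting ∂π_i/∂q_i = 0 with rivals' quantities fixed: 386 - 3q_i - (3/2)·Σ_{j≠i} q_j = 0.
With identical firms every q_j equals q_i, so Σ_{j≠i} q_j = 3q_i and 386 = (15/2)q_i, giving q_i = 772/15.

51.47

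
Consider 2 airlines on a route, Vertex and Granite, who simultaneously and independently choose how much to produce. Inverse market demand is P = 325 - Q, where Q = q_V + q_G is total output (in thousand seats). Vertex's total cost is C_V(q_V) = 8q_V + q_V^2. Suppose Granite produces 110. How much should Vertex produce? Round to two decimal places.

With the rival's output fixed at 110, Vertex's profit is π_V = (325 - 110 - q_V)q_V - (8q_V + q_V²) = (215 - q_V)q_V - (8q_V + q_V²).
∂π_V/∂q_V = 207 - 4q_V = 0, so q_V = 207/4.

51.75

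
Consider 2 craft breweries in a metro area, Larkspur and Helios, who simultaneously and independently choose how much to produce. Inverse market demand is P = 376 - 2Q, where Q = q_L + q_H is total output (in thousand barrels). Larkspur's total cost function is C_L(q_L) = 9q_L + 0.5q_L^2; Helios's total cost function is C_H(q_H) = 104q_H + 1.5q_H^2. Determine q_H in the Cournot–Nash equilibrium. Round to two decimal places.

20.19

Larkspur's profit: π_L = (376 - 2Q)q_L - (9q_L + (1/2)q_L²). Setting ∂π_L/∂q_L = 0: 367 - 5q_L - 2(q_H) = 0.
Helios's first-order condition: 272 - 7q_H - 2(q_L) = 0.
Rearranging gives the reaction functions q_L = (367 - 2q_H)/5 and q_H = (272 - 2q_L)/7.
Substituting one into the other gives q_L = 65.3226 and q_H = 626/31.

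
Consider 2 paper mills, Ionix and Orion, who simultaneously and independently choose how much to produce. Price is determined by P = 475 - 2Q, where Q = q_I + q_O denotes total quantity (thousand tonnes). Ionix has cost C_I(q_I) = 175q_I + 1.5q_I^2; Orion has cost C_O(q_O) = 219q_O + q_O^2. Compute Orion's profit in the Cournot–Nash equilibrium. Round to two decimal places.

Ionix's profit: π_I = (475 - 2Q)q_I - (175q_I + (3/2)q_I²). Setting ∂π_I/∂q_I = 0: 300 - 7q_I - 2(q_O) = 0.
Orion's profit: π_O = (475 - 2Q)q_O - (219q_O + q_O²). Setting ∂π_O/∂q_O = 0: 256 - 6q_O - 2(q_I) = 0.
So q_I = (300 - 2q_O)/7 and q_O = (256 - 2q_I)/6.
Solving the pair: q_I = 644/19, q_O = 596/19.
Price P = 475 - 2·(1240/19) = 344.4737.
Orion's profit: 344.4737·(596/19) - 219·(596/19) - (596/19)² = 2951.9335.

2951.93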